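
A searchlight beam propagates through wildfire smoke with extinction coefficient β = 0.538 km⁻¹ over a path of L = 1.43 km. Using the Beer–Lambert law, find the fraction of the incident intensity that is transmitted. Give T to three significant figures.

0.463

τ = β·L = 0.538 × 1.43 = 0.7693.
T = exp(−0.7693) = 0.4633.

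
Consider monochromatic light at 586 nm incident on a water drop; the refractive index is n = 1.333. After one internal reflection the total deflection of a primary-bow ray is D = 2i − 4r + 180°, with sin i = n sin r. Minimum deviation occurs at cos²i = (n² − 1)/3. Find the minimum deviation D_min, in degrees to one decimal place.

137.9°

cos²i = (1.77689 − 1)/3 = 0.25896; i = arccos(0.50888) = 59.410°.
sin r = sin 59.410°/1.333 = 0.64579; r = 40.225°.
D_min = 2·59.410° − 4·40.225° + 180° = 137.922°.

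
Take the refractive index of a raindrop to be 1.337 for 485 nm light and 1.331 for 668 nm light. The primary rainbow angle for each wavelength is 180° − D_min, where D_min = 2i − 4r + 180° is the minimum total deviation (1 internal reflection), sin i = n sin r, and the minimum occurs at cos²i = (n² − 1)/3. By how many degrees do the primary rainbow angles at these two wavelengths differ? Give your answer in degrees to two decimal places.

At 485 nm (n = 1.337): cos²i = 0.26252 → i = 59.178°, r = 39.964°, D_min = 138.500°, rainbow angle = 41.500°.
At 668 nm (n = 1.331): cos²i = 0.25719 → i = 59.527°, r = 40.356°, D_min = 137.630°, rainbow angle = 42.370°.
Angular width = |41.500° − 42.370°| = 0.870°.

0.87°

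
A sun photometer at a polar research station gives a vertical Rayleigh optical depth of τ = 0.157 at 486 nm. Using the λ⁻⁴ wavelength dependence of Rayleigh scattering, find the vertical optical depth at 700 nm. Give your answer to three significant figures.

0.0365

τ(700 nm) = τ(486 nm) × (486/700)⁴ = 0.157 × (0.6943)⁴ = 0.157 × 0.2324 = 0.0365.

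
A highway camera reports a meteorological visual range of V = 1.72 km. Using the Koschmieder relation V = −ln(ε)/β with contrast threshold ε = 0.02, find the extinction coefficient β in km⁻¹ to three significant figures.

β = −ln(0.02) / V = 3.912 / 1.72 = 2.2744 km⁻¹.

2.27 km⁻¹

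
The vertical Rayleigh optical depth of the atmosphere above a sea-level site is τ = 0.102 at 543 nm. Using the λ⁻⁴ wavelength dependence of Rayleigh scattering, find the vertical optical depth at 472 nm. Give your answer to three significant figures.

0.179

τ(472 nm) = τ(543 nm) × (543/472)⁴ = 0.102 × (1.1504)⁴ = 0.102 × 1.7516 = 0.1787.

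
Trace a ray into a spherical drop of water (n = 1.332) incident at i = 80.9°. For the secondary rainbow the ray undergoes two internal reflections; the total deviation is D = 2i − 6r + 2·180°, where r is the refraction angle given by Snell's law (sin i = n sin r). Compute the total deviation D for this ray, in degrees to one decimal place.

sin r = sin 80.9° / 1.332 = 0.9874/1.332 = 0.7413; r = 47.84°.
D = 2·80.9° − 6·47.84° + 2·180° = 161.80° − 287.05° + 360° = 234.75°.

234.7°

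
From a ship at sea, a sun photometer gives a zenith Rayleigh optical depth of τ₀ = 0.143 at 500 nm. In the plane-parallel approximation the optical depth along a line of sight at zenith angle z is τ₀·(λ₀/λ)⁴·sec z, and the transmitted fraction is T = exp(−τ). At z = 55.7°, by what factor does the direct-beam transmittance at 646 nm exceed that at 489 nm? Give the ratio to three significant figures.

1.20

Airmass: sec 55.7° = 1.7745.
τ(646 nm) = 0.143 × (500/646)⁴ × 1.7745 = 0.143 × 0.3589 × 1.7745 = 0.0911.
τ(489 nm) = 0.143 × (500/489)⁴ × 1.7745 = 0.143 × 1.0931 × 1.7745 = 0.2774.
T(646)/T(489) = exp(τ_B − τ_A) = exp(0.1863) = 1.2048.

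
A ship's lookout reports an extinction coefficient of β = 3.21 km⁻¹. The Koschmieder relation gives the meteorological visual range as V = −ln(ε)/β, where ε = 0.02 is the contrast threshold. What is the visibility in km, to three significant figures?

1.22 km

V = −ln(0.02) / 3.21 = 3.912 / 3.21 = 1.2187 km.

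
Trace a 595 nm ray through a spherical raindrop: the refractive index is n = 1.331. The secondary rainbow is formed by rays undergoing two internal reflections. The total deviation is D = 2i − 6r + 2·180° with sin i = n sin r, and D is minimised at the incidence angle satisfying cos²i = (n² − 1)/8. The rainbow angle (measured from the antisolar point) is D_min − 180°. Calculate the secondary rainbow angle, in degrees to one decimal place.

cos²i = (1.77156 − 1)/8 = 0.09645; i = arccos(0.31056) = 71.907°.
sin r = sin 71.907°/1.331 = 0.71417; r = 45.575°.
D_min = 2·71.907° − 6·45.575° + 360° = 230.365°.
Rainbow angle = D_min − 180° = 50.365°.

50.4°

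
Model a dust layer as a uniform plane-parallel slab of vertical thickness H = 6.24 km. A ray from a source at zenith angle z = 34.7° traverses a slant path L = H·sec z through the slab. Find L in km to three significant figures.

7.59 km

sec z = 1/cos 34.7° = 1.2163.
L = 6.24 × 1.2163 = 7.590 km.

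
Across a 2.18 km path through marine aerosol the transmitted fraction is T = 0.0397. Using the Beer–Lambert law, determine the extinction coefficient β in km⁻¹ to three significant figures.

1.48 km⁻¹

Beer–Lambert: T = exp(−βL) ⇒ β = −ln(T)/L = −ln(0.0397)/2.18 = 3.2264/2.18 = 1.48 km⁻¹.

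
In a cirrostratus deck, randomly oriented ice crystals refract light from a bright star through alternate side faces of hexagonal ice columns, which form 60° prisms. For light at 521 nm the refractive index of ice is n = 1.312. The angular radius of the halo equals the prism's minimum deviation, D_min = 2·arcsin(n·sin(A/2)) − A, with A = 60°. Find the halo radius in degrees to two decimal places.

21.99°

n·sin(A/2) = 1.312 × sin 30° = 1.312 × 0.5000 = 0.6560.
D_min = 2·arcsin(0.6560) − 60° = 2 × 40.996° − 60° = 21.991°.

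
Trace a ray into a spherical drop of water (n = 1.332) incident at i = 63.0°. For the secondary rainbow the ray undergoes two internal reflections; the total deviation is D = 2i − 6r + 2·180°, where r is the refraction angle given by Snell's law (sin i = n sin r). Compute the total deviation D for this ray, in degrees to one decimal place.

sin r = sin 63.0° / 1.332 = 0.8910/1.332 = 0.6689; r = 41.98°.
D = 2·63.0° − 6·41.98° + 2·180° = 126.00° − 251.90° + 360° = 234.10°.

234.1°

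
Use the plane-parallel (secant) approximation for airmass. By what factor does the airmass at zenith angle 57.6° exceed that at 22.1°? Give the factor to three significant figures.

1.73

X(57.6°)/X(22.1°) = sec 57.6° / sec 22.1° = cos 22.1° / cos 57.6° = 0.9265/0.5358 = 1.7292.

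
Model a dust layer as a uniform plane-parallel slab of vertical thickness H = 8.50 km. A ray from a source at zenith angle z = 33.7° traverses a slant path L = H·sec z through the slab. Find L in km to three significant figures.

sec z = 1/cos 33.7° = 1.2020.
L = 8.50 × 1.2020 = 10.217 km.

10.2 km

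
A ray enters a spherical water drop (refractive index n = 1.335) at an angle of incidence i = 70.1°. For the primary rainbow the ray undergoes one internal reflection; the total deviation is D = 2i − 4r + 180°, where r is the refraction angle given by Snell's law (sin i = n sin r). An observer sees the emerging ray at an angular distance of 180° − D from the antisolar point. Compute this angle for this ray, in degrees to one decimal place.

sin r = sin 70.1° / 1.335 = 0.9403/1.335 = 0.7043; r = 44.78°.
D = 2·70.1° − 4·44.78° + 180° = 140.20° − 179.10° + 180° = 141.10°.
Angle from antisolar point = 180° − D = 38.90°.

38.9°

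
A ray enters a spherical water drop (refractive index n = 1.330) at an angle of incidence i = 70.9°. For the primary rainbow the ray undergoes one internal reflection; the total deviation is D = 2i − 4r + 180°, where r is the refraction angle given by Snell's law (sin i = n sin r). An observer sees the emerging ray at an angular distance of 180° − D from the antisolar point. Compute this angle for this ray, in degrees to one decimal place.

39.3°

sin r = sin 70.9° / 1.330 = 0.9449/1.330 = 0.7105; r = 45.27°.
D = 2·70.9° − 4·45.27° + 180° = 141.80° − 181.10° + 180° = 140.70°.
Angle from antisolar point = 180° − D = 39.30°.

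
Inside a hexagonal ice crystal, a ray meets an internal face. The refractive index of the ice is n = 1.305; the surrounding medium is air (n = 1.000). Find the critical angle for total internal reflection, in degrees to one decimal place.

sin θ_c = n_air / n = 1.000 / 1.305 = 0.7663.
θ_c = arcsin(0.7663) = 50.02°.

50.0°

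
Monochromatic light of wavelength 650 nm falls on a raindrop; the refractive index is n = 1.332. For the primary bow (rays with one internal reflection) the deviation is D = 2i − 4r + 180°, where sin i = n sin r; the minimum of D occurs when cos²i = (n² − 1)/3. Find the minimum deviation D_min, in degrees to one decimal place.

137.8°

cos²i = (1.77422 − 1)/3 = 0.25807; i = arccos(0.50801) = 59.469°.
sin r = sin 59.469°/1.332 = 0.64666; r = 40.290°.
D_min = 2·59.469° − 4·40.290° + 180° = 137.776°.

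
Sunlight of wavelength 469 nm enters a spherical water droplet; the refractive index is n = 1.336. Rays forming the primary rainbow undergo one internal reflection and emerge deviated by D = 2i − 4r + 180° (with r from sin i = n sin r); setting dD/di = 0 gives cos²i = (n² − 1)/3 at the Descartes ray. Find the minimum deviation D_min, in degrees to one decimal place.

cos²i = (1.78490 − 1)/3 = 0.26163; i = arccos(0.51150) = 59.236°.
sin r = sin 59.236°/1.336 = 0.64318; r = 40.029°.
D_min = 2·59.236° − 4·40.029° + 180° = 138.356°.

138.4°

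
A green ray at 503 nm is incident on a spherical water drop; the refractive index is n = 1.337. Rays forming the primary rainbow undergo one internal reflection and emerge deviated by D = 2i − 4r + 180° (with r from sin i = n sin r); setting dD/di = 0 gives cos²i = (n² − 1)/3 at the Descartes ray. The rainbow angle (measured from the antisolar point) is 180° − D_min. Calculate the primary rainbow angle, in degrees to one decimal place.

41.5°

cos²i = (1.78757 − 1)/3 = 0.26252; i = arccos(0.51237) = 59.178°.
sin r = sin 59.178°/1.337 = 0.64231; r = 39.964°.
D_min = 2·59.178° − 4·39.964° + 180° = 138.500°.
Rainbow angle = 180° − D_min = 41.500°.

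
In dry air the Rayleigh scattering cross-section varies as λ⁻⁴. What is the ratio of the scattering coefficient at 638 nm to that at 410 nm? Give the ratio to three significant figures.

Rayleigh scattering ∝ λ⁻⁴, so the ratio of coefficients is the inverse fourth power of the wavelength ratio.
σ(638)/σ(410) = (410/638)⁴ = (0.6426)⁴ = 0.1706.

0.171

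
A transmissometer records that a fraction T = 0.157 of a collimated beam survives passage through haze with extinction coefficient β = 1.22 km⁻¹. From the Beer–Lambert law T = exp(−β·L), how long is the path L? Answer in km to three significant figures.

Beer–Lambert: T = exp(−βL) ⇒ L = −ln(T)/β = −ln(0.157)/1.22 = 1.8515/1.22 = 1.518 km.

1.52 km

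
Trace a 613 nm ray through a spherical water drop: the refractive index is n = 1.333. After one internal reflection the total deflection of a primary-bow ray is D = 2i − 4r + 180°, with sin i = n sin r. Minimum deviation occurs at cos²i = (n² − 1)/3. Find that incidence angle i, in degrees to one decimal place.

59.4°

cos²i = (1.333² − 1)/3 = (1.77689 − 1)/3 = 0.25896.
cos i = 0.50888, so i = 59.410°.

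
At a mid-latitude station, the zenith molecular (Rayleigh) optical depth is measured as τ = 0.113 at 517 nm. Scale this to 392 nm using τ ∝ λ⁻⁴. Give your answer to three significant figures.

τ(392 nm) = τ(517 nm) × (517/392)⁴ = 0.113 × (1.3189)⁴ = 0.113 × 3.0256 = 0.3419.

0.342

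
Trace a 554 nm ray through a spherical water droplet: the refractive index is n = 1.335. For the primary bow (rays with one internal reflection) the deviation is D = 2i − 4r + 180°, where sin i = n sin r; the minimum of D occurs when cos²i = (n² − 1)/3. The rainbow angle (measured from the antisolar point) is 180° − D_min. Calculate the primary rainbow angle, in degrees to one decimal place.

41.8°

cos²i = (1.78222 − 1)/3 = 0.26074; i = arccos(0.51063) = 59.294°.
sin r = sin 59.294°/1.335 = 0.64405; r = 40.094°.
D_min = 2·59.294° − 4·40.094° + 180° = 138.212°.
Rainbow angle = 180° − D_min = 41.788°.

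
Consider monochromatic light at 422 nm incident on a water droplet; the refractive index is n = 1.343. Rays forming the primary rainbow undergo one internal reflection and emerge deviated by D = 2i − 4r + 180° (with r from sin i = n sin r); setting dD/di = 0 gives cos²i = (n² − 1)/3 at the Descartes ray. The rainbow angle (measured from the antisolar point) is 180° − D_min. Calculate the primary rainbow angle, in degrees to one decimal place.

40.6°

cos²i = (1.80365 − 1)/3 = 0.26788; i = arccos(0.51757) = 58.830°.
sin r = sin 58.830°/1.343 = 0.63711; r = 39.577°.
D_min = 2·58.830° − 4·39.577° + 180° = 139.354°.
Rainbow angle = 180° − D_min = 40.646°.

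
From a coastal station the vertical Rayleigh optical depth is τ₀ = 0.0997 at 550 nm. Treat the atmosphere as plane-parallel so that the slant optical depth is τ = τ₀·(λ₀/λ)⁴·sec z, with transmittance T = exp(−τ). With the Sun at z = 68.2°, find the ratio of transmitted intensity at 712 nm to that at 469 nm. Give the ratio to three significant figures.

Airmass: sec 68.2° = 2.6927.
τ(712 nm) = 0.0997 × (550/712)⁴ × 2.6927 = 0.0997 × 0.3561 × 2.6927 = 0.0956.
τ(469 nm) = 0.0997 × (550/469)⁴ × 2.6927 = 0.0997 × 1.8913 × 2.6927 = 0.5078.
T(712)/T(469) = exp(τ_B − τ_A) = exp(0.4122) = 1.5101.

1.51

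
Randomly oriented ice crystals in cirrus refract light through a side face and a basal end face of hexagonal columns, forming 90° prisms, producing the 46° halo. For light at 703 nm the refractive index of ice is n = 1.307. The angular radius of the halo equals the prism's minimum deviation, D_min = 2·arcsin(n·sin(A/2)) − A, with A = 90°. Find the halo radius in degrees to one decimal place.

n·sin(A/2) = 1.307 × sin 45° = 1.307 × 0.7071 = 0.9242.
D_min = 2·arcsin(0.9242) − 90° = 2 × 67.546° − 90° = 45.093°.

45.1°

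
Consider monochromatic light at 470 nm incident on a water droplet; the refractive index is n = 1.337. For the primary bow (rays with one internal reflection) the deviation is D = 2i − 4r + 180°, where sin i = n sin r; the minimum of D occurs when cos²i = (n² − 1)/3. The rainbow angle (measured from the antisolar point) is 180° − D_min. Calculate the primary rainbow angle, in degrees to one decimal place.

41.5°

cos²i = (1.78757 − 1)/3 = 0.26252; i = arccos(0.51237) = 59.178°.
sin r = sin 59.178°/1.337 = 0.64231; r = 39.964°.
D_min = 2·59.178° − 4·39.964° + 180° = 138.500°.
Rainbow angle = 180° − D_min = 41.500°.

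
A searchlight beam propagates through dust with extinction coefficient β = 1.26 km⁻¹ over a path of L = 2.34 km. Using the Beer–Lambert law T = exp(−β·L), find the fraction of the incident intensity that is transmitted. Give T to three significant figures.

τ = β·L = 1.26 × 2.34 = 2.9484.
T = exp(−2.9484) = 0.0524.

0.0524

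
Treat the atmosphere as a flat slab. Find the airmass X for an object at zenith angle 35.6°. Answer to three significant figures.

X = sec z = 1/cos 35.6° = 1/0.8131 = 1.2299.

1.23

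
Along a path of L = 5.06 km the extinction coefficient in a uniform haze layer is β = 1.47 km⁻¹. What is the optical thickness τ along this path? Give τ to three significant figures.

τ = β·L = 1.47 × 5.06 = 7.4382.

7.44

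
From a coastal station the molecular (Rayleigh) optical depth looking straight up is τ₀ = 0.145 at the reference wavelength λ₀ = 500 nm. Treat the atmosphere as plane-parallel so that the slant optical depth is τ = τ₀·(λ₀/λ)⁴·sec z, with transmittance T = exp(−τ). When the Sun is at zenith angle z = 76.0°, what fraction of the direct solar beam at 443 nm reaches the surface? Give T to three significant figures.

sec 76.0° = 4.1336.
τ = 0.145 × (500/443)⁴ × 4.1336 = 0.145 × 1.6228 × 4.1336 = 0.9727.
T = exp(−0.9727) = 0.3781.

0.378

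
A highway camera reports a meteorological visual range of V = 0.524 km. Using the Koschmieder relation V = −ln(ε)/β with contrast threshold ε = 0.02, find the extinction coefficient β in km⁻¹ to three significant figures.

β = −ln(0.02) / V = 3.912 / 0.524 = 7.4657 km⁻¹.

7.47 km⁻¹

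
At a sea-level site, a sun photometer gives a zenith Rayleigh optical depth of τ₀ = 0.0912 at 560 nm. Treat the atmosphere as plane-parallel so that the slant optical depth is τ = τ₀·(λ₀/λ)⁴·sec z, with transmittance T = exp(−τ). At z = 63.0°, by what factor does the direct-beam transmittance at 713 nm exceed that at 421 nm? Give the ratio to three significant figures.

1.74

Airmass: sec 63.0° = 2.2027.
τ(713 nm) = 0.0912 × (560/713)⁴ × 2.2027 = 0.0912 × 0.3805 × 2.2027 = 0.0764.
τ(421 nm) = 0.0912 × (560/421)⁴ × 2.2027 = 0.0912 × 3.1306 × 2.2027 = 0.6289.
T(713)/T(421) = exp(τ_B − τ_A) = exp(0.5524) = 1.7375.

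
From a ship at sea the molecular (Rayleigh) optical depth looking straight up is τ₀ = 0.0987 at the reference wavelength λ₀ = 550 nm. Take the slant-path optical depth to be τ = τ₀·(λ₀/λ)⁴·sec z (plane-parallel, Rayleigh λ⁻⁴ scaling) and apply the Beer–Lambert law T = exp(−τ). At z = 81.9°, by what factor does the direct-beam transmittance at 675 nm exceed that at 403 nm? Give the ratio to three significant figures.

8.34

Airmass: sec 81.9° = 7.0972.
τ(675 nm) = 0.0987 × (550/675)⁴ × 7.0972 = 0.0987 × 0.4408 × 7.0972 = 0.3088.
τ(403 nm) = 0.0987 × (550/403)⁴ × 7.0972 = 0.0987 × 3.4692 × 7.0972 = 2.4301.
T(675)/T(403) = exp(τ_B − τ_A) = exp(2.1214) = 8.3426.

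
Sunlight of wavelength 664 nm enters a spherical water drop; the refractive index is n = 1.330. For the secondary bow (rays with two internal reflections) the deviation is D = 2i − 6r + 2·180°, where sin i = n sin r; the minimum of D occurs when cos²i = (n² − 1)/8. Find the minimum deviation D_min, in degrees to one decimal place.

230.1°

cos²i = (1.76890 − 1)/8 = 0.09611; i = arccos(0.31002) = 71.940°.
sin r = sin 71.940°/1.330 = 0.71483; r = 45.630°.
D_min = 2·71.940° − 6·45.630° + 360° = 230.101°.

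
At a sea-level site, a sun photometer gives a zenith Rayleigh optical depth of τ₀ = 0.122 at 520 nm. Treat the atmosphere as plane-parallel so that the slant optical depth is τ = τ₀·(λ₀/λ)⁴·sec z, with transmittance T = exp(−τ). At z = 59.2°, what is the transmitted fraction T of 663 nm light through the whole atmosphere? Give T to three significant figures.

sec 59.2° = 1.9530.
τ = 0.122 × (520/663)⁴ × 1.9530 = 0.122 × 0.3784 × 1.9530 = 0.0902.
T = exp(−0.0902) = 0.9138.

0.914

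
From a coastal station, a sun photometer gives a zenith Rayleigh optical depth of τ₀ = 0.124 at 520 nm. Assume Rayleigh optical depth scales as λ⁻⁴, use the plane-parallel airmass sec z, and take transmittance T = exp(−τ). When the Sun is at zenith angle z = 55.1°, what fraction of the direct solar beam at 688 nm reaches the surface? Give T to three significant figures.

sec 55.1° = 1.7478.
τ = 0.124 × (520/688)⁴ × 1.7478 = 0.124 × 0.3263 × 1.7478 = 0.0707.
T = exp(−0.0707) = 0.9317.

0.932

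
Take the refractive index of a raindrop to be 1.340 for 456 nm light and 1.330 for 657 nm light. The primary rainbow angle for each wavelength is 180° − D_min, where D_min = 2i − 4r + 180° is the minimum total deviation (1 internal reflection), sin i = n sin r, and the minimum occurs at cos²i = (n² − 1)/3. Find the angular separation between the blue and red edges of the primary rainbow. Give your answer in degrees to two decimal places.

1.45°

At 456 nm (n = 1.340): cos²i = 0.26520 → i = 59.004°, r = 39.770°, D_min = 138.929°, rainbow angle = 41.071°.
At 657 nm (n = 1.330): cos²i = 0.25630 → i = 59.585°, r = 40.422°, D_min = 137.484°, rainbow angle = 42.516°.
Angular width = |41.071° − 42.516°| = 1.445°.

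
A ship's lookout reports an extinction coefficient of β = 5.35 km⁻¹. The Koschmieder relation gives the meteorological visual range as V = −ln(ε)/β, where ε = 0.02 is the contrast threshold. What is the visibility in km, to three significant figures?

V = −ln(0.02) / 5.35 = 3.912 / 5.35 = 0.7312 km.

0.731 km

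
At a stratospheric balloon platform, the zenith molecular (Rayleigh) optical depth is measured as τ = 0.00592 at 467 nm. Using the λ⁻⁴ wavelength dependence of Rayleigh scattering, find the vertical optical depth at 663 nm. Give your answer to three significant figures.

τ(663 nm) = τ(467 nm) × (467/663)⁴ = 0.00592 × (0.7044)⁴ = 0.00592 × 0.2462 = 0.0015.

0.00146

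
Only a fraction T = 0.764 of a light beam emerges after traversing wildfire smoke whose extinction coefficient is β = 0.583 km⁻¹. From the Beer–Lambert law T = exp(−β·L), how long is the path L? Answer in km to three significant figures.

Beer–Lambert: T = exp(−βL) ⇒ L = −ln(T)/β = −ln(0.764)/0.583 = 0.2692/0.583 = 0.4617 km.

0.462 km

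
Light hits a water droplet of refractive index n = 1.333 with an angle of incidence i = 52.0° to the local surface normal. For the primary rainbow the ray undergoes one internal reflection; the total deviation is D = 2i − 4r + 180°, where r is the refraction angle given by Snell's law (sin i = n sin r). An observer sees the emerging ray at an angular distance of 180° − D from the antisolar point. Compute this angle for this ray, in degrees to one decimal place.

41.0°

sin r = sin 52.0° / 1.333 = 0.7880/1.333 = 0.5912; r = 36.24°.
D = 2·52.0° − 4·36.24° + 180° = 104.00° − 144.96° + 180° = 139.04°.
Angle from antisolar point = 180° − D = 40.96°.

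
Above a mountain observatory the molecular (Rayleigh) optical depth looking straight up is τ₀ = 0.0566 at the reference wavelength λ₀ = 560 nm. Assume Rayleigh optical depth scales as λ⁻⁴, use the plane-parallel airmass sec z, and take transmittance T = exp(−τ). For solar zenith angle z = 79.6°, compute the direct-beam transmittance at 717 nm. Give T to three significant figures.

sec 79.6° = 5.5396.
τ = 0.0566 × (560/717)⁴ × 5.5396 = 0.0566 × 0.3721 × 5.5396 = 0.1167.
T = exp(−0.1167) = 0.8899.

0.890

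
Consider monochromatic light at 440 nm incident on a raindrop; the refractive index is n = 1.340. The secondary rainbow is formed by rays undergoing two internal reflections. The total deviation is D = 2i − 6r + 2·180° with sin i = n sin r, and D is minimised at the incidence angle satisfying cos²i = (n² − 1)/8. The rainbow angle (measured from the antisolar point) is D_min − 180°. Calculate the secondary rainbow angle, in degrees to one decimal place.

cos²i = (1.79560 − 1)/8 = 0.09945; i = arccos(0.31536) = 71.618°.
sin r = sin 71.618°/1.340 = 0.70819; r = 45.088°.
D_min = 2·71.618° − 6·45.088° + 360° = 232.709°.
Rainbow angle = D_min − 180° = 52.709°.

52.7°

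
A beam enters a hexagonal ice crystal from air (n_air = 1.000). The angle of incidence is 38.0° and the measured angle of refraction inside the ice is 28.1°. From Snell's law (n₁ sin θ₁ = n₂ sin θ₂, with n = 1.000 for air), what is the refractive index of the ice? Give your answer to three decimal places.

n = sin θ_i / sin θ_r = sin 38.0° / sin 28.1° = 0.6157 / 0.4710 = 1.3071.

1.307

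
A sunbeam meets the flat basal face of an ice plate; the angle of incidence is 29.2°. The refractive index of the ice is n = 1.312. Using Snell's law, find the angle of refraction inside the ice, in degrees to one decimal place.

21.8°

Snell: sin θ_r = sin θ_i / n = sin 29.2° / 1.312 = 0.4879 / 1.312 = 0.3718.
θ_r = arcsin(0.3718) = 21.83°.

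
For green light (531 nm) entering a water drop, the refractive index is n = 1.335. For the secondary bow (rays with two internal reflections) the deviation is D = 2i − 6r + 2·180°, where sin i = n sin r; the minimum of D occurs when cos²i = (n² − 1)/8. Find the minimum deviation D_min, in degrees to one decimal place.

cos²i = (1.78222 − 1)/8 = 0.09778; i = arccos(0.31269) = 71.778°.
sin r = sin 71.778°/1.335 = 0.71150; r = 45.357°.
D_min = 2·71.778° − 6·45.357° + 360° = 231.414°.

231.4°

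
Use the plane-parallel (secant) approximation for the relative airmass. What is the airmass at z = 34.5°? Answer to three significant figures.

1.21

X = sec z = 1/cos 34.5° = 1/0.8241 = 1.2134.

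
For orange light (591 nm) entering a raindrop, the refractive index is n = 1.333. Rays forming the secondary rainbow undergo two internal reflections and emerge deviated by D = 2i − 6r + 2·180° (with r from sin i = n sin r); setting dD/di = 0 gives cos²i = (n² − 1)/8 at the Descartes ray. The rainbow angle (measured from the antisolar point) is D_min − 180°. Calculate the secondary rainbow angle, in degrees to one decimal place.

50.9°

cos²i = (1.77689 − 1)/8 = 0.09711; i = arccos(0.31163) = 71.843°.
sin r = sin 71.843°/1.333 = 0.71283; r = 45.466°.
D_min = 2·71.843° − 6·45.466° + 360° = 230.891°.
Rainbow angle = D_min − 180° = 50.891°.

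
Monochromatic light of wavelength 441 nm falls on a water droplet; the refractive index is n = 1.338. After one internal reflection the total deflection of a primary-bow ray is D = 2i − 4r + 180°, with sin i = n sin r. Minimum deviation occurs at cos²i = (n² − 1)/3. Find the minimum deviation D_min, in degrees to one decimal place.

cos²i = (1.79024 − 1)/3 = 0.26341; i = arccos(0.51324) = 59.120°.
sin r = sin 59.120°/1.338 = 0.64144; r = 39.899°.
D_min = 2·59.120° − 4·39.899° + 180° = 138.643°.

138.6°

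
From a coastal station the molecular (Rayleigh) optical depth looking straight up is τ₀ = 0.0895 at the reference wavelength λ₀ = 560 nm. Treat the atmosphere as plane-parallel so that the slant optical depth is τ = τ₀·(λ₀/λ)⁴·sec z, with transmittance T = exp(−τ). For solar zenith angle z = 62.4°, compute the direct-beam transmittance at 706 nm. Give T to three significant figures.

sec 62.4° = 2.1584.
τ = 0.0895 × (560/706)⁴ × 2.1584 = 0.0895 × 0.3959 × 2.1584 = 0.0765.
T = exp(−0.0765) = 0.9264.

0.926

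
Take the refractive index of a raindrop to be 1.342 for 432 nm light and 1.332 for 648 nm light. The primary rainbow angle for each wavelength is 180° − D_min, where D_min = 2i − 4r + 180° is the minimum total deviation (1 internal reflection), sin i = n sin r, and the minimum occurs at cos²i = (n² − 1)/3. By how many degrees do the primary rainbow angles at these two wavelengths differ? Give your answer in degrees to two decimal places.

1.44°

At 432 nm (n = 1.342): cos²i = 0.26699 → i = 58.888°, r = 39.641°, D_min = 139.213°, rainbow angle = 40.787°.
At 648 nm (n = 1.332): cos²i = 0.25807 → i = 59.469°, r = 40.290°, D_min = 137.776°, rainbow angle = 42.224°.
Angular width = |40.787° − 42.224°| = 1.437°.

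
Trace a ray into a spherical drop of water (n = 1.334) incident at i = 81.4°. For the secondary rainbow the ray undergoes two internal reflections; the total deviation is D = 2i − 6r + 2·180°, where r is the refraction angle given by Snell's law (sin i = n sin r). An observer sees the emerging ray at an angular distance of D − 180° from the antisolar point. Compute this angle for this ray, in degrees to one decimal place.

sin r = sin 81.4° / 1.334 = 0.9888/1.334 = 0.7412; r = 47.83°.
D = 2·81.4° − 6·47.83° + 2·180° = 162.80° − 287.00° + 360° = 235.80°.
Angle from antisolar point = D − 180° = 55.80°.

55.8°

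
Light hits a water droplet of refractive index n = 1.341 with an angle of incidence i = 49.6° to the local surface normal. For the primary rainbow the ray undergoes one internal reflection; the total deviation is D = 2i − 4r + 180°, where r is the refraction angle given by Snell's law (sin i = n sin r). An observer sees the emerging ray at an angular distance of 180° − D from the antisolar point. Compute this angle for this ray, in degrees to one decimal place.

sin r = sin 49.6° / 1.341 = 0.7615/1.341 = 0.5679; r = 34.60°.
D = 2·49.6° − 4·34.60° + 180° = 99.20° − 138.41° + 180° = 140.79°.
Angle from antisolar point = 180° − D = 39.21°.

39.2°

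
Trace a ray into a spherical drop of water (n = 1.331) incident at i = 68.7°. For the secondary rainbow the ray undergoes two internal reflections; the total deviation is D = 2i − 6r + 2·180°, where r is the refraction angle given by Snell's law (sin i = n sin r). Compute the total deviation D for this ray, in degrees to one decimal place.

230.8°

sin r = sin 68.7° / 1.331 = 0.9317/1.331 = 0.7000; r = 44.43°.
D = 2·68.7° − 6·44.43° + 2·180° = 137.40° − 266.56° + 360° = 230.84°.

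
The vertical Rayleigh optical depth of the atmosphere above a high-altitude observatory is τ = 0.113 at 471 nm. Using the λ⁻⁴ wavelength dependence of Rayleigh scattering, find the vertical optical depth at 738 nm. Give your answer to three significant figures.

0.0187

τ(738 nm) = τ(471 nm) × (471/738)⁴ = 0.113 × (0.6382)⁴ = 0.113 × 0.1659 = 0.0187.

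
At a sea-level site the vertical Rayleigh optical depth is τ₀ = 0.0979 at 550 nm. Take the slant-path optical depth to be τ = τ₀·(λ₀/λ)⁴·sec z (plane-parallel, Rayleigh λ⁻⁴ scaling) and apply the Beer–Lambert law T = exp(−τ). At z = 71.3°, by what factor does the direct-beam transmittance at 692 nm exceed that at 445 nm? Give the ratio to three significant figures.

Airmass: sec 71.3° = 3.1190.
τ(692 nm) = 0.0979 × (550/692)⁴ × 3.1190 = 0.0979 × 0.3990 × 3.1190 = 0.1219.
τ(445 nm) = 0.0979 × (550/445)⁴ × 3.1190 = 0.0979 × 2.3335 × 3.1190 = 0.7125.
T(692)/T(445) = exp(τ_B − τ_A) = exp(0.5907) = 1.8052.

1.81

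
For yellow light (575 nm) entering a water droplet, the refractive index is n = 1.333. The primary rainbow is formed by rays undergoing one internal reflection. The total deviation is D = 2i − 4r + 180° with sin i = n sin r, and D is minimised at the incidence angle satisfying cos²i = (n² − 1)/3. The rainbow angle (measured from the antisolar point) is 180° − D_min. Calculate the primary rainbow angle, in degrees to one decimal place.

42.1°

cos²i = (1.77689 − 1)/3 = 0.25896; i = arccos(0.50888) = 59.410°.
sin r = sin 59.410°/1.333 = 0.64579; r = 40.225°.
D_min = 2·59.410° − 4·40.225° + 180° = 137.922°.
Rainbow angle = 180° − D_min = 42.078°.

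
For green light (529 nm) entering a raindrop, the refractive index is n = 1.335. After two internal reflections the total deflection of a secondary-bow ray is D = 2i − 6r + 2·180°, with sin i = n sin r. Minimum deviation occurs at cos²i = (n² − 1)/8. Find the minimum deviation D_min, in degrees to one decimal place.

231.4°

cos²i = (1.78222 − 1)/8 = 0.09778; i = arccos(0.31269) = 71.778°.
sin r = sin 71.778°/1.335 = 0.71150; r = 45.357°.
D_min = 2·71.778° − 6·45.357° + 360° = 231.414°.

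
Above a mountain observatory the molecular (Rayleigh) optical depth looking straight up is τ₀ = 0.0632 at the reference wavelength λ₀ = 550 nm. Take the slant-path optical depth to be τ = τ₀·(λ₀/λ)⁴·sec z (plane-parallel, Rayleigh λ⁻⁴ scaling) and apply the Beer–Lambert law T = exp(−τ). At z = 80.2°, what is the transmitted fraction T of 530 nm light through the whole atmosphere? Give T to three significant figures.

sec 80.2° = 5.8751.
τ = 0.0632 × (550/530)⁴ × 5.8751 = 0.0632 × 1.1597 × 5.8751 = 0.4306.
T = exp(−0.4306) = 0.6501.

0.650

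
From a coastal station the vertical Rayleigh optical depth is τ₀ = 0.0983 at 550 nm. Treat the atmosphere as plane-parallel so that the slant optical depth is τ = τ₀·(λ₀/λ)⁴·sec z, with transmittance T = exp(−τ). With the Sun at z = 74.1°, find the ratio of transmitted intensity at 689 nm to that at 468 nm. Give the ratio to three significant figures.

Airmass: sec 74.1° = 3.6502.
τ(689 nm) = 0.0983 × (550/689)⁴ × 3.6502 = 0.0983 × 0.4060 × 3.6502 = 0.1457.
τ(468 nm) = 0.0983 × (550/468)⁴ × 3.6502 = 0.0983 × 1.9075 × 3.6502 = 0.6844.
T(689)/T(468) = exp(τ_B − τ_A) = exp(0.5387) = 1.7139.

1.71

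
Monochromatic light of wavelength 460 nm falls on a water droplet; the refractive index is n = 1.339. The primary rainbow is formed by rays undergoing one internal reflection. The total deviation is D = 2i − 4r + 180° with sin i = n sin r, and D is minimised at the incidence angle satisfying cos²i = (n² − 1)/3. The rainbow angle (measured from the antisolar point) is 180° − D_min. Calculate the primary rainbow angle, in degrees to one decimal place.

cos²i = (1.79292 − 1)/3 = 0.26431; i = arccos(0.51411) = 59.062°.
sin r = sin 59.062°/1.339 = 0.64057; r = 39.834°.
D_min = 2·59.062° − 4·39.834° + 180° = 138.786°.
Rainbow angle = 180° − D_min = 41.214°.

41.2°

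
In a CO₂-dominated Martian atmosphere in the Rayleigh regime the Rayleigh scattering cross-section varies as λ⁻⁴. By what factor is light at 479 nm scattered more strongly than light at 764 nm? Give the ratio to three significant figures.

Rayleigh scattering ∝ λ⁻⁴, so the ratio of coefficients is the inverse fourth power of the wavelength ratio.
σ(479)/σ(764) = (764/479)⁴ = (1.5950)⁴ = 6.472.

6.47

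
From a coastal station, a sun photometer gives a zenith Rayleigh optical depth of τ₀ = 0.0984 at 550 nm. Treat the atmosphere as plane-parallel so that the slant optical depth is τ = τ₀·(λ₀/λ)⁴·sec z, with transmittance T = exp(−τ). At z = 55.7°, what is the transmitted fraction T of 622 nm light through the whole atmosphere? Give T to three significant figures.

sec 55.7° = 1.7745.
τ = 0.0984 × (550/622)⁴ × 1.7745 = 0.0984 × 0.6113 × 1.7745 = 0.1068.
T = exp(−0.1068) = 0.8987.

0.899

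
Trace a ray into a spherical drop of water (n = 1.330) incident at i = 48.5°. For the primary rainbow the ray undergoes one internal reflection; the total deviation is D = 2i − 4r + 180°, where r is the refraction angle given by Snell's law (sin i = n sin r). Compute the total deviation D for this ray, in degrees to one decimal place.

139.9°

sin r = sin 48.5° / 1.330 = 0.7490/1.330 = 0.5631; r = 34.27°.
D = 2·48.5° − 4·34.27° + 180° = 97.00° − 137.09° + 180° = 139.91°.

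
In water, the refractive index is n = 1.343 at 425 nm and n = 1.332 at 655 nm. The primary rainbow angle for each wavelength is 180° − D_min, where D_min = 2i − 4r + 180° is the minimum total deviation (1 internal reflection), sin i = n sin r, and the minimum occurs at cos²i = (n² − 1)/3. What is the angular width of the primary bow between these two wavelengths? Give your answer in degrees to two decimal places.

1.58°

At 425 nm (n = 1.343): cos²i = 0.26788 → i = 58.830°, r = 39.577°, D_min = 139.354°, rainbow angle = 40.646°.
At 655 nm (n = 1.332): cos²i = 0.25807 → i = 59.469°, r = 40.290°, D_min = 137.776°, rainbow angle = 42.224°.
Angular width = |40.646° − 42.224°| = 1.578°.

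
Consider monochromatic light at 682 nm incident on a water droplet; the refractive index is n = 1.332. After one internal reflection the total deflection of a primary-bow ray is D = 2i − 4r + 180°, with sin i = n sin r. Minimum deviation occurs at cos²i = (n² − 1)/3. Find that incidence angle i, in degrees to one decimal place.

cos²i = (1.332² − 1)/3 = (1.77422 − 1)/3 = 0.25807.
cos i = 0.50801, so i = 59.469°.

59.5°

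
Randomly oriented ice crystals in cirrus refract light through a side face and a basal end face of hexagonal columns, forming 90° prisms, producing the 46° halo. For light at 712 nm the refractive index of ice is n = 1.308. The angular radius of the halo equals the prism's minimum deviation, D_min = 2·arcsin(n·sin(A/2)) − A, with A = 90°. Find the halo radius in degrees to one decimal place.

n·sin(A/2) = 1.308 × sin 45° = 1.308 × 0.7071 = 0.9249.
D_min = 2·arcsin(0.9249) − 90° = 2 × 67.653° − 90° = 45.305°.

45.3°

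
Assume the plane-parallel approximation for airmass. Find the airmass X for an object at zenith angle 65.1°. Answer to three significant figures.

2.38

X = sec z = 1/cos 65.1° = 1/0.4210 = 2.3751.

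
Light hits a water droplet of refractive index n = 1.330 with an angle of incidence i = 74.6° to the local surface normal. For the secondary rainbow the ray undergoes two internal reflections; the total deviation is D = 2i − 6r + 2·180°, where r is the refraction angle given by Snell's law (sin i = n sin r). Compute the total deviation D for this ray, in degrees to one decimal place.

230.4°

sin r = sin 74.6° / 1.330 = 0.9641/1.330 = 0.7249; r = 46.46°.
D = 2·74.6° − 6·46.46° + 2·180° = 149.20° − 278.76° + 360° = 230.44°.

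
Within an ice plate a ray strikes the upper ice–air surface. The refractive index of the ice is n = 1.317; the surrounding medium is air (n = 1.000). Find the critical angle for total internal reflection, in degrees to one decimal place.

49.4°

sin θ_c = n_air / n = 1.000 / 1.317 = 0.7593.
θ_c = arcsin(0.7593) = 49.40°.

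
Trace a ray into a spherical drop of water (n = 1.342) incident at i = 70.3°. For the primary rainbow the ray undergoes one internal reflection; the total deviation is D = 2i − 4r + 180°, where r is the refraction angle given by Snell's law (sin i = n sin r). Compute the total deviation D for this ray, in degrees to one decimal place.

142.4°

sin r = sin 70.3° / 1.342 = 0.9415/1.342 = 0.7015; r = 44.55°.
D = 2·70.3° − 4·44.55° + 180° = 140.60° − 178.20° + 180° = 142.40°.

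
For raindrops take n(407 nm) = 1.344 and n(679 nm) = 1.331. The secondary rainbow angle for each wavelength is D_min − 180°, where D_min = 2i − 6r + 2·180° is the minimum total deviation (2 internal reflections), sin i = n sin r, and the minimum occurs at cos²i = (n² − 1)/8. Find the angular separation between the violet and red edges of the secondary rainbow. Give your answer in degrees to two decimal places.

3.37°

At 407 nm (n = 1.344): cos²i = 0.10079 → i = 71.490°, r = 44.874°, D_min = 233.733°, rainbow angle = 53.733°.
At 679 nm (n = 1.331): cos²i = 0.09645 → i = 71.907°, r = 45.575°, D_min = 230.365°, rainbow angle = 50.365°.
Angular width = |53.733° − 50.365°| = 3.368°.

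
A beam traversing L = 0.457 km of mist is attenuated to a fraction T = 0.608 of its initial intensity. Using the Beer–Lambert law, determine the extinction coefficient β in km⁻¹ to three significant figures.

Beer–Lambert: T = exp(−βL) ⇒ β = −ln(T)/L = −ln(0.608)/0.457 = 0.4976/0.457 = 1.089 km⁻¹.

1.09 km⁻¹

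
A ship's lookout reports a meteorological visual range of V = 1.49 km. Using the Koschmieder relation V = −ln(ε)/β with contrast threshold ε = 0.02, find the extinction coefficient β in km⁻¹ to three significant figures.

β = −ln(0.02) / V = 3.912 / 1.49 = 2.6255 km⁻¹.

2.63 km⁻¹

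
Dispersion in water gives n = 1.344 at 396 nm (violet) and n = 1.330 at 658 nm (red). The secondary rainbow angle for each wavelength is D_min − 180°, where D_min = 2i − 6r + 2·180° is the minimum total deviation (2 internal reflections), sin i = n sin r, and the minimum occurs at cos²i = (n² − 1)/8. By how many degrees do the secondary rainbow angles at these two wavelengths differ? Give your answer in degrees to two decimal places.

At 396 nm (n = 1.344): cos²i = 0.10079 → i = 71.490°, r = 44.874°, D_min = 233.733°, rainbow angle = 53.733°.
At 658 nm (n = 1.330): cos²i = 0.09611 → i = 71.940°, r = 45.630°, D_min = 230.101°, rainbow angle = 50.101°.
Angular width = |53.733° − 50.101°| = 3.632°.

3.63°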